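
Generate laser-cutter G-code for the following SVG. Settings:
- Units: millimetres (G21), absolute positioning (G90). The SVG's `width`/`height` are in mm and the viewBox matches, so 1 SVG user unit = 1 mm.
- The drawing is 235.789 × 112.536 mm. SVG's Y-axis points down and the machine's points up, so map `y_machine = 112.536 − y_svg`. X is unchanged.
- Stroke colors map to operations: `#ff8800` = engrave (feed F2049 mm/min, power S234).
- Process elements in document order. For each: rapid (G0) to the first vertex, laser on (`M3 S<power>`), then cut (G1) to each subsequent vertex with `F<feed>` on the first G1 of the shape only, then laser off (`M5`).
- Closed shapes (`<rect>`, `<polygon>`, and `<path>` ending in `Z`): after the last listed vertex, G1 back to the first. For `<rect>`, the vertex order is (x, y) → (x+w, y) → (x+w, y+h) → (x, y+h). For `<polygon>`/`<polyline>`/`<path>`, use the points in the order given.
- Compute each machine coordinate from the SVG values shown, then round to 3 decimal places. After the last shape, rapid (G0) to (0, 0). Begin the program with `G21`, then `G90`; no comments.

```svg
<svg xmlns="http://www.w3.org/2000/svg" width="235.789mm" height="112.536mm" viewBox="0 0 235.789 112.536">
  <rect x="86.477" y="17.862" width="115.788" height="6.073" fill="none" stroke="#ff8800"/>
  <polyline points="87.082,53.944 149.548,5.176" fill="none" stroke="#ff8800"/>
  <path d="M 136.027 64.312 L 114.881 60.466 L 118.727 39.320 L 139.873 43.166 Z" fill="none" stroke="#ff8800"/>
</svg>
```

Since the viewBox matches the mm dimensions, user units are millimetres directly. The only transform is the Y-flip y_m = 112.536 − y_svg.

Shape 1 is a rectangle drawn with `<rect>`. Its stroke #ff8800 means engrave at S234, F2049. After flipping Y the toolpath is (86.477,94.674) → (202.265,94.674) → (202.265,88.601) → (86.477,88.601) → (86.477,94.674), returning to the start.

Shape 2 is a line segment drawn with `<polyline>`. Its stroke #ff8800 means engrave at S234, F2049. After flipping Y the toolpath is (87.082,58.592) → (149.548,107.360).

Shape 3 is a regular polygon drawn with `<path>`. Its stroke #ff8800 means engrave at S234, F2049. After flipping Y the toolpath is (136.027,48.224) → (114.881,52.070) → (118.727,73.216) → (139.873,69.370) → (136.027,48.224), returning to the start.

G21
G90
G0 X86.477 Y94.674
M3 S234
G1 X202.265 Y94.674 F2049
G1 X202.265 Y88.601
G1 X86.477 Y88.601
G1 X86.477 Y94.674
M5
G0 X87.082 Y58.592
M3 S234
G1 X149.548 Y107.360 F2049
M5
G0 X136.027 Y48.224
M3 S234
G1 X114.881 Y52.070 F2049
G1 X118.727 Y73.216
G1 X139.873 Y69.370
G1 X136.027 Y48.224
M5
G0 X0.000 Y0.000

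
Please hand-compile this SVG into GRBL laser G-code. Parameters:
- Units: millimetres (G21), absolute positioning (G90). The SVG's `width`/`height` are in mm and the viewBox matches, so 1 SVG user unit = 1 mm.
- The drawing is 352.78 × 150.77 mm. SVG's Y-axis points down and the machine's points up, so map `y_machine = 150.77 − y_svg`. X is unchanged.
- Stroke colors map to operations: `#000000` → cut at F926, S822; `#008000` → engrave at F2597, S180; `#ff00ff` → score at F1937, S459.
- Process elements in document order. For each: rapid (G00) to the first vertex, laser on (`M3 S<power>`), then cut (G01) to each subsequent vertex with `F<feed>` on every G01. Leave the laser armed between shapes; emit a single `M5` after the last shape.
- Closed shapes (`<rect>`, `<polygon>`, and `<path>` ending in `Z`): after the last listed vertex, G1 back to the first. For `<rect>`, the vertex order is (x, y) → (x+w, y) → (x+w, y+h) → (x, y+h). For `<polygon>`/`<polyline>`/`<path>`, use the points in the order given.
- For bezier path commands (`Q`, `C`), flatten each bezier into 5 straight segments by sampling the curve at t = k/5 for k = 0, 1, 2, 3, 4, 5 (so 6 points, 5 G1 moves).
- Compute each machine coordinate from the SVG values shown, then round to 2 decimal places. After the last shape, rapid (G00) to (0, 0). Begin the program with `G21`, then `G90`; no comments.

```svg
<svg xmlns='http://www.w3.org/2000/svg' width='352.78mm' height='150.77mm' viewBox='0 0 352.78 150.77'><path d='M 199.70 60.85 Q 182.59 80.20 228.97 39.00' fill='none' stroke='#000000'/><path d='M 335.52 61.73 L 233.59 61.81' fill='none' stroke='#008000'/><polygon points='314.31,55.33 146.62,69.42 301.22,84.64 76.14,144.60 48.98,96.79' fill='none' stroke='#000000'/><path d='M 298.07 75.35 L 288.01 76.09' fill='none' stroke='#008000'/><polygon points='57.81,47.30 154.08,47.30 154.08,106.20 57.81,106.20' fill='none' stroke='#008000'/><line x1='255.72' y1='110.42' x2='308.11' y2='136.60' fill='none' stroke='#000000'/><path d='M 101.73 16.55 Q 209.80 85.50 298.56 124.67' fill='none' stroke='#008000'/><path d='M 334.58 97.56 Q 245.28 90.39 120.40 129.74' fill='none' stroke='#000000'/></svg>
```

G21
G90
G00 X199.70 Y89.92
M3 S822
G01 X195.40 Y84.60 F926
G01 X196.17 Y84.13 F926
G01 X202.02 Y88.50 F926
G01 X212.96 Y97.71 F926
G01 X228.97 Y111.77 F926
G00 X335.52 Y89.04
M3 S180
G01 X233.59 Y88.96 F2597
G00 X314.31 Y95.44
M3 S822
G01 X146.62 Y81.35 F926
G01 X301.22 Y66.13 F926
G01 X76.14 Y6.17 F926
G01 X48.98 Y53.98 F926
G01 X314.31 Y95.44 F926
G00 X298.07 Y75.42
M3 S180
G01 X288.01 Y74.68 F2597
G00 X57.81 Y103.47
M3 S180
G01 X154.08 Y103.47 F2597
G01 X154.08 Y44.57 F2597
G01 X57.81 Y44.57 F2597
G01 X57.81 Y103.47 F2597
G00 X255.72 Y40.35
M3 S822
G01 X308.11 Y14.17 F926
G00 X101.73 Y134.22
M3 S180
G01 X144.19 Y107.83 F2597
G01 X185.10 Y83.82 F2597
G01 X224.46 Y62.20 F2597
G01 X262.28 Y42.96 F2597
G01 X298.56 Y26.10 F2597
G00 X334.58 Y53.21
M3 S822
G01 X297.44 Y54.22 F926
G01 X257.45 Y51.50 F926
G01 X214.61 Y45.07 F926
G01 X168.93 Y34.91 F926
G01 X120.40 Y21.03 F926
M5
G00 X0.00 Y0.00

viewBox `0 0 352.78 150.77` with mm width/height → 1 unit = 1 mm. Flip: y_m = 150.77 − y_svg.

**Shape 1** — `<path>` quadratic bezier, stroke `#000000` → cut (S822, F926). Control points (SVG): P0=(199.70,60.85), P1=(182.59,80.20), P2=(228.97,39.00); sampled at t=k/5. Machine vertices: (199.70,89.92) → (195.40,84.60) → (196.17,84.13) → (202.02,88.50) → (212.96,97.71) → (228.97,111.77). Open path.

**Shape 2** — `<path>` line segment, stroke `#008000` → engrave (S180, F2597). Machine vertices: (335.52,89.04) → (233.59,88.96). Open path.

**Shape 3** — `<polygon>` closed polygon, stroke `#000000` → cut (S822, F926). Machine vertices: (314.31,95.44) → (146.62,81.35) → (301.22,66.13) → (76.14,6.17) → (48.98,53.98) → (314.31,95.44). Closed: final G1 returns to the first vertex.

**Shape 4** — `<path>` line segment, stroke `#008000` → engrave (S180, F2597). Machine vertices: (298.07,75.42) → (288.01,74.68). Open path.

**Shape 5** — `<polygon>` rectangle, stroke `#008000` → engrave (S180, F2597). Machine vertices: (57.81,103.47) → (154.08,103.47) → (154.08,44.57) → (57.81,44.57) → (57.81,103.47). Closed: final G1 returns to the first vertex.

**Shape 6** — `<line>` line segment, stroke `#000000` → cut (S822, F926). Machine vertices: (255.72,40.35) → (308.11,14.17). Open path.

**Shape 7** — `<path>` quadratic bezier, stroke `#008000` → engrave (S180, F2597). Control points (SVG): P0=(101.73,16.55), P1=(209.80,85.50), P2=(298.56,124.67); sampled at t=k/5. Machine vertices: (101.73,134.22) → (144.19,107.83) → (185.10,83.82) → (224.46,62.20) → (262.28,42.96) → (298.56,26.10). Open path.

**Shape 8** — `<path>` quadratic bezier, stroke `#000000` → cut (S822, F926). Control points (SVG): P0=(334.58,97.56), P1=(245.28,90.39), P2=(120.40,129.74); sampled at t=k/5. Machine vertices: (334.58,53.21) → (297.44,54.22) → (257.45,51.50) → (214.61,45.07) → (168.93,34.91) → (120.40,21.03). Open path.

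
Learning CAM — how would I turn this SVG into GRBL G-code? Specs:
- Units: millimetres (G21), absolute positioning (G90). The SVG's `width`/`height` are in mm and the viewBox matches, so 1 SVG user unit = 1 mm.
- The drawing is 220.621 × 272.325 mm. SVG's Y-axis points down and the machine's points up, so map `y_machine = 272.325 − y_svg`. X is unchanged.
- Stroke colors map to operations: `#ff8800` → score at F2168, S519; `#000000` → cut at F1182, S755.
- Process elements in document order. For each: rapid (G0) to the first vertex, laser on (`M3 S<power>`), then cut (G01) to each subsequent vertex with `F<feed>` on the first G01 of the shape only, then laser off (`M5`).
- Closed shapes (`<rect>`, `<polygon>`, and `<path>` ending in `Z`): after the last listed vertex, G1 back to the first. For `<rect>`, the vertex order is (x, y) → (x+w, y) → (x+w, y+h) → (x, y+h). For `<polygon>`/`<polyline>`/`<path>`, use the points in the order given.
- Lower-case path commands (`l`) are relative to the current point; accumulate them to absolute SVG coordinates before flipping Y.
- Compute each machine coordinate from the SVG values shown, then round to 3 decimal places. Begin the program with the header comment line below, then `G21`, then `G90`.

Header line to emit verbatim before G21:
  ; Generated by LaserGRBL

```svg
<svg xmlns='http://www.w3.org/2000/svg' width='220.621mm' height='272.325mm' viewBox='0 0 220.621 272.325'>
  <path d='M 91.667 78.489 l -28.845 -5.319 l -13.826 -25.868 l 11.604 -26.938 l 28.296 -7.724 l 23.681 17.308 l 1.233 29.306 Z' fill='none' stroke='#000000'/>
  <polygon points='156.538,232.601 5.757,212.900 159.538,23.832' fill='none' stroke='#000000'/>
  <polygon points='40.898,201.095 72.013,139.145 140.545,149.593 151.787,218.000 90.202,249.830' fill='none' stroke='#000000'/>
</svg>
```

1 u = 1 mm; y_m = 272.325 − y.

[1] `<path>` regular polygon, #000000→cut S755 F1182: (91.667,193.836) → (62.822,199.155) → (48.996,225.023) → (60.600,251.961) → (88.896,259.685) → (112.577,242.377) → (113.810,213.071) → (91.667,193.836) (closed)

[2] `<polygon>` closed polygon, #000000→cut S755 F1182: (156.538,39.724) → (5.757,59.425) → (159.538,248.493) → (156.538,39.724) (closed)

[3] `<polygon>` regular polygon, #000000→cut S755 F1182: (40.898,71.230) → (72.013,133.180) → (140.545,122.732) → (151.787,54.325) → (90.202,22.495) → (40.898,71.230) (closed)

; Generated by LaserGRBL
G21
G90
G0 X91.667 Y193.836
M3 S755
G01 X62.822 Y199.155 F1182
G01 X48.996 Y225.023
G01 X60.600 Y251.961
G01 X88.896 Y259.685
G01 X112.577 Y242.377
G01 X113.810 Y213.071
G01 X91.667 Y193.836
M5
G0 X156.538 Y39.724
M3 S755
G01 X5.757 Y59.425 F1182
G01 X159.538 Y248.493
G01 X156.538 Y39.724
M5
G0 X40.898 Y71.230
M3 S755
G01 X72.013 Y133.180 F1182
G01 X140.545 Y122.732
G01 X151.787 Y54.325
G01 X90.202 Y22.495
G01 X40.898 Y71.230
M5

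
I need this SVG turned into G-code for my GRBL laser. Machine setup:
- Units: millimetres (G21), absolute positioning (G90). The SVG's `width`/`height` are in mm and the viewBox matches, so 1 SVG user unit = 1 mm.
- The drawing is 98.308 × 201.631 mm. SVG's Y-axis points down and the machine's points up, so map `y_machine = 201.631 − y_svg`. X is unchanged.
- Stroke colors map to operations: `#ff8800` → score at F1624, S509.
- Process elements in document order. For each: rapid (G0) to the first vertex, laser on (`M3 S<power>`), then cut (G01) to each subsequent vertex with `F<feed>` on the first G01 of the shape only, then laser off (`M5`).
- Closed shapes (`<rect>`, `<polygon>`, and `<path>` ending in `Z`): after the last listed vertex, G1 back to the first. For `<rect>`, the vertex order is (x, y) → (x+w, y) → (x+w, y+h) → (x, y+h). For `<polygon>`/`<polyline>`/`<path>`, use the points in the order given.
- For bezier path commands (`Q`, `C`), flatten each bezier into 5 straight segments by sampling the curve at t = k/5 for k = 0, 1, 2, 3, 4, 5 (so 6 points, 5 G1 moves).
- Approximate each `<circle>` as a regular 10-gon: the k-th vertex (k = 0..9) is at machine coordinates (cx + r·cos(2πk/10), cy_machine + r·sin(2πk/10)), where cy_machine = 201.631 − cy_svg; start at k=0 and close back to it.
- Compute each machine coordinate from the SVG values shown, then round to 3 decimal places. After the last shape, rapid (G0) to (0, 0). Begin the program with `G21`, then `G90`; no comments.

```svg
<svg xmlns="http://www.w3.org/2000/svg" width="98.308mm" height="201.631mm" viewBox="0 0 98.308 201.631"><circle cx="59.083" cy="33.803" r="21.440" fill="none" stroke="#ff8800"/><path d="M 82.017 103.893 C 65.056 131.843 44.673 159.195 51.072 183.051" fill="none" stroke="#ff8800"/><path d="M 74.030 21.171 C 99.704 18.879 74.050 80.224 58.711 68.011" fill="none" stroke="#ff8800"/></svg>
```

G21
G90
G0 X80.523 Y167.828
M3 S509
G01 X76.428 Y180.430 F1624
G01 X65.708 Y188.219
G01 X52.458 Y188.219
G01 X41.738 Y180.430
G01 X37.643 Y167.828
G01 X41.738 Y155.226
G01 X52.458 Y147.437
G01 X65.708 Y147.437
G01 X76.428 Y155.226
G01 X80.523 Y167.828
M5
G0 X82.017 Y97.738
M3 S509
G01 X71.671 Y81.063 F1624
G01 X61.954 Y64.671
G01 X54.316 Y48.700
G01 X50.205 Y33.290
G01 X51.072 Y18.580
M5
G0 X74.030 Y180.460
M3 S509
G01 X83.768 Y175.296 F1624
G01 X84.147 Y161.445
G01 X78.124 Y145.492
G01 X68.659 Y134.022
G01 X58.711 Y133.620
M5
G0 X0.000 Y0.000

Since the viewBox matches the mm dimensions, user units are millimetres directly. The only transform is the Y-flip y_m = 201.631 − y_svg.

Shape 1 is a circle drawn with `<circle>`. Its stroke #ff8800 means score at S509, F1624. After flipping Y the toolpath is (80.523,167.828) → (76.428,180.430) → (65.708,188.219) → (52.458,188.219) → (41.738,180.430) → (37.643,167.828) → (41.738,155.226) → (52.458,147.437) → (65.708,147.437) → (76.428,155.226) → (80.523,167.828), returning to the start.

Shape 2 is a cubic bezier drawn with `<path>`. Its stroke #ff8800 means score at S509, F1624. After flipping Y the toolpath is (82.017,97.738) → (71.671,81.063) → (61.954,64.671) → (54.316,48.700) → (50.205,33.290) → (51.072,18.580).

Shape 3 is a cubic bezier drawn with `<path>`. Its stroke #ff8800 means score at S509, F1624. After flipping Y the toolpath is (74.030,180.460) → (83.768,175.296) → (84.147,161.445) → (78.124,145.492) → (68.659,134.022) → (58.711,133.620).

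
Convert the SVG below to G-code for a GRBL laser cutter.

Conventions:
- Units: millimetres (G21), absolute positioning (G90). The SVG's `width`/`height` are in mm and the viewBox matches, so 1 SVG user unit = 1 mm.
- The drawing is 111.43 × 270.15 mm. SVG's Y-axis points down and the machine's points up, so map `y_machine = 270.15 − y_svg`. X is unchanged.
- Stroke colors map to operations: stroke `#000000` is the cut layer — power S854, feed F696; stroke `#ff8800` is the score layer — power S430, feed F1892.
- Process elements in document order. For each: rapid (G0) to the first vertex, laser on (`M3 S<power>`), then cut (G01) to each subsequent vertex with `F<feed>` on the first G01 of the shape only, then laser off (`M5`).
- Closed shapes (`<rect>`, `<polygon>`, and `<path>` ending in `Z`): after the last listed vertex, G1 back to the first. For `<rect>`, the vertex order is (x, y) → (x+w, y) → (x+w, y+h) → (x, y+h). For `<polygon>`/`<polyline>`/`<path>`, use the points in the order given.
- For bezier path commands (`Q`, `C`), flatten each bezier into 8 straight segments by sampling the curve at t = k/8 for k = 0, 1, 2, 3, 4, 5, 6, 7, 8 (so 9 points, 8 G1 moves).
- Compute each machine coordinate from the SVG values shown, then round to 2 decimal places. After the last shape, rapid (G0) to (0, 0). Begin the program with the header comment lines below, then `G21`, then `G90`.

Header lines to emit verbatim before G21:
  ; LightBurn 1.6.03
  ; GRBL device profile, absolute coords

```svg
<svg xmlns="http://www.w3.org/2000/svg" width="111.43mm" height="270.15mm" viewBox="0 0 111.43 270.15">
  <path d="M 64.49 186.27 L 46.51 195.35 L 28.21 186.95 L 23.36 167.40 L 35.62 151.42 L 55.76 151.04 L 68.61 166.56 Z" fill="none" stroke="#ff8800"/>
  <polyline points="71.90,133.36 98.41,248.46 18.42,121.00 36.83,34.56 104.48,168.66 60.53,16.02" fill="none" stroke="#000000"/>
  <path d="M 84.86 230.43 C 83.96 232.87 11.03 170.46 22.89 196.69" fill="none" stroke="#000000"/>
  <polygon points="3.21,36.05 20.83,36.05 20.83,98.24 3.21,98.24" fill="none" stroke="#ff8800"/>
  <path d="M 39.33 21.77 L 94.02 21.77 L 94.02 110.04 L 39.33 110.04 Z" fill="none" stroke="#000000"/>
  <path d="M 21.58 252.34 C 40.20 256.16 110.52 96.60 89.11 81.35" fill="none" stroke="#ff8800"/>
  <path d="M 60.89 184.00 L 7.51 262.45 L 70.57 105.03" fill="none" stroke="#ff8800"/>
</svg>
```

; LightBurn 1.6.03
; GRBL device profile, absolute coords
G21
G90
G0 X64.49 Y83.88
M3 S430
G01 X46.51 Y74.80 F1892
G01 X28.21 Y83.20
G01 X23.36 Y102.75
G01 X35.62 Y118.73
G01 X55.76 Y119.11
G01 X68.61 Y103.59
G01 X64.49 Y83.88
M5
G0 X71.90 Y136.79
M3 S854
G01 X98.41 Y21.69 F696
G01 X18.42 Y149.15
G01 X36.83 Y235.59
G01 X104.48 Y101.49
G01 X60.53 Y254.13
M5
G0 X84.86 Y39.72
M3 S854
G01 X81.45 Y41.55 F696
G01 X73.13 Y47.65
G01 X61.73 Y56.24
G01 X49.09 Y65.51
G01 X37.05 Y73.67
G01 X27.44 Y78.91
G01 X22.11 Y79.44
G01 X22.89 Y73.46
M5
G0 X3.21 Y234.10
M3 S430
G01 X20.83 Y234.10 F1892
G01 X20.83 Y171.91
G01 X3.21 Y171.91
G01 X3.21 Y234.10
M5
G0 X39.33 Y248.38
M3 S854
G01 X94.02 Y248.38 F696
G01 X94.02 Y160.11
G01 X39.33 Y160.11
G01 X39.33 Y248.38
M5
G0 X21.58 Y17.81
M3 S430
G01 X30.71 Y23.43 F1892
G01 X43.00 Y40.77
G01 X56.77 Y66.21
G01 X70.36 Y96.15
G01 X82.06 Y126.99
G01 X90.21 Y155.11
G01 X93.12 Y176.92
G01 X89.11 Y188.80
M5
G0 X60.89 Y86.15
M3 S430
G01 X7.51 Y7.70 F1892
G01 X70.57 Y165.12
M5
G0 X0.00 Y0.00

Since the viewBox matches the mm dimensions, user units are millimetres directly. The only transform is the Y-flip y_m = 270.15 − y_svg.

Shape 1 is a regular polygon drawn with `<path>`. Its stroke #ff8800 means score at S430, F1892. After flipping Y the toolpath is (64.49,83.88) → (46.51,74.80) → (28.21,83.20) → (23.36,102.75) → (35.62,118.73) → (55.76,119.11) → (68.61,103.59) → (64.49,83.88), returning to the start.

Shape 2 is a open polyline drawn with `<polyline>`. Its stroke #000000 means cut at S854, F696. After flipping Y the toolpath is (71.90,136.79) → (98.41,21.69) → (18.42,149.15) → (36.83,235.59) → (104.48,101.49) → (60.53,254.13).

Shape 3 is a cubic bezier drawn with `<path>`. Its stroke #000000 means cut at S854, F696. After flipping Y the toolpath is (84.86,39.72) → (81.45,41.55) → (73.13,47.65) → (61.73,56.24) → (49.09,65.51) → (37.05,73.67) → (27.44,78.91) → (22.11,79.44) → (22.89,73.46).

Shape 4 is a rectangle drawn with `<polygon>`. Its stroke #ff8800 means score at S430, F1892. After flipping Y the toolpath is (3.21,234.10) → (20.83,234.10) → (20.83,171.91) → (3.21,171.91) → (3.21,234.10), returning to the start.

Shape 5 is a rectangle drawn with `<path>`. Its stroke #000000 means cut at S854, F696. After flipping Y the toolpath is (39.33,248.38) → (94.02,248.38) → (94.02,160.11) → (39.33,160.11) → (39.33,248.38), returning to the start.

Shape 6 is a cubic bezier drawn with `<path>`. Its stroke #ff8800 means score at S430, F1892. After flipping Y the toolpath is (21.58,17.81) → (30.71,23.43) → (43.00,40.77) → (56.77,66.21) → (70.36,96.15) → (82.06,126.99) → (90.21,155.11) → (93.12,176.92) → (89.11,188.80).

Shape 7 is a open polyline drawn with `<path>`. Its stroke #ff8800 means score at S430, F1892. After flipping Y the toolpath is (60.89,86.15) → (7.51,7.70) → (70.57,165.12).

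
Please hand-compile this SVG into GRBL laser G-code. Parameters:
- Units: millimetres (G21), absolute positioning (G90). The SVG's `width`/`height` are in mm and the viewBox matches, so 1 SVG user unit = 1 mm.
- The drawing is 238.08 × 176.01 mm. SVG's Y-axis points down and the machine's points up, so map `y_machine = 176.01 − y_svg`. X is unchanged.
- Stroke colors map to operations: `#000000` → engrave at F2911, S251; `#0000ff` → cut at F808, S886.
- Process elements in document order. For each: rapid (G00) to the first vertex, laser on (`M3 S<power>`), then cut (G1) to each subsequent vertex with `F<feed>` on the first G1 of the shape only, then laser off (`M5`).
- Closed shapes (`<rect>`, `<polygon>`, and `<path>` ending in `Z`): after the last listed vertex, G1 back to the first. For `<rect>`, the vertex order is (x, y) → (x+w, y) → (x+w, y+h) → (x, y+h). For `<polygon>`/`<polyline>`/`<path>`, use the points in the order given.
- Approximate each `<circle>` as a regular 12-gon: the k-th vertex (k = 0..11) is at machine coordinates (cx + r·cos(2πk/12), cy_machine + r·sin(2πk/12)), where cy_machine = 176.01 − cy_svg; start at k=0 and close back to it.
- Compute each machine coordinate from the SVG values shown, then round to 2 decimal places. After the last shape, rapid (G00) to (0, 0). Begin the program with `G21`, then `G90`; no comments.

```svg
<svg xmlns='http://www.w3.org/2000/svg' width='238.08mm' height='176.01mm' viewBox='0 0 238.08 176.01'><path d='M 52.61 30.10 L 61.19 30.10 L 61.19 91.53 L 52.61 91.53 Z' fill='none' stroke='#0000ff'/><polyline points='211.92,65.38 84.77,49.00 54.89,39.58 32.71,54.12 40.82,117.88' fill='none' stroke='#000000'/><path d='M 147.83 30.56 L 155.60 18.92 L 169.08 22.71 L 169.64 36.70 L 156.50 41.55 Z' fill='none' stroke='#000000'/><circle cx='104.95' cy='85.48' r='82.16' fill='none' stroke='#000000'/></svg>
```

G21
G90
G00 X52.61 Y145.91
M3 S886
G1 X61.19 Y145.91 F808
G1 X61.19 Y84.48
G1 X52.61 Y84.48
G1 X52.61 Y145.91
M5
G00 X211.92 Y110.63
M3 S251
G1 X84.77 Y127.01 F2911
G1 X54.89 Y136.43
G1 X32.71 Y121.89
G1 X40.82 Y58.13
M5
G00 X147.83 Y145.45
M3 S251
G1 X155.60 Y157.09 F2911
G1 X169.08 Y153.30
G1 X169.64 Y139.31
G1 X156.50 Y134.46
G1 X147.83 Y145.45
M5
G00 X187.11 Y90.53
M3 S251
G1 X176.10 Y131.61 F2911
G1 X146.03 Y161.68
G1 X104.95 Y172.69
G1 X63.87 Y161.68
G1 X33.80 Y131.61
G1 X22.79 Y90.53
G1 X33.80 Y49.45
G1 X63.87 Y19.38
G1 X104.95 Y8.37
G1 X146.03 Y19.38
G1 X176.10 Y49.45
G1 X187.11 Y90.53
M5
G00 X0.00 Y0.00

Since the viewBox matches the mm dimensions, user units are millimetres directly. The only transform is the Y-flip y_m = 176.01 − y_svg.

Shape 1 is a rectangle drawn with `<path>`. Its stroke #0000ff means cut at S886, F808. After flipping Y the toolpath is (52.61,145.91) → (61.19,145.91) → (61.19,84.48) → (52.61,84.48) → (52.61,145.91), returning to the start.

Shape 2 is a open polyline drawn with `<polyline>`. Its stroke #000000 means engrave at S251, F2911. After flipping Y the toolpath is (211.92,110.63) → (84.77,127.01) → (54.89,136.43) → (32.71,121.89) → (40.82,58.13).

Shape 3 is a regular polygon drawn with `<path>`. Its stroke #000000 means engrave at S251, F2911. After flipping Y the toolpath is (147.83,145.45) → (155.60,157.09) → (169.08,153.30) → (169.64,139.31) → (156.50,134.46) → (147.83,145.45), returning to the start.

Shape 4 is a circle drawn with `<circle>`. Its stroke #000000 means engrave at S251, F2911. After flipping Y the toolpath is (187.11,90.53) → (176.10,131.61) → (146.03,161.68) → (104.95,172.69) → (63.87,161.68) → (33.80,131.61) → (22.79,90.53) → (33.80,49.45) → (63.87,19.38) → (104.95,8.37) → (146.03,19.38) → (176.10,49.45) → (187.11,90.53), returning to the start.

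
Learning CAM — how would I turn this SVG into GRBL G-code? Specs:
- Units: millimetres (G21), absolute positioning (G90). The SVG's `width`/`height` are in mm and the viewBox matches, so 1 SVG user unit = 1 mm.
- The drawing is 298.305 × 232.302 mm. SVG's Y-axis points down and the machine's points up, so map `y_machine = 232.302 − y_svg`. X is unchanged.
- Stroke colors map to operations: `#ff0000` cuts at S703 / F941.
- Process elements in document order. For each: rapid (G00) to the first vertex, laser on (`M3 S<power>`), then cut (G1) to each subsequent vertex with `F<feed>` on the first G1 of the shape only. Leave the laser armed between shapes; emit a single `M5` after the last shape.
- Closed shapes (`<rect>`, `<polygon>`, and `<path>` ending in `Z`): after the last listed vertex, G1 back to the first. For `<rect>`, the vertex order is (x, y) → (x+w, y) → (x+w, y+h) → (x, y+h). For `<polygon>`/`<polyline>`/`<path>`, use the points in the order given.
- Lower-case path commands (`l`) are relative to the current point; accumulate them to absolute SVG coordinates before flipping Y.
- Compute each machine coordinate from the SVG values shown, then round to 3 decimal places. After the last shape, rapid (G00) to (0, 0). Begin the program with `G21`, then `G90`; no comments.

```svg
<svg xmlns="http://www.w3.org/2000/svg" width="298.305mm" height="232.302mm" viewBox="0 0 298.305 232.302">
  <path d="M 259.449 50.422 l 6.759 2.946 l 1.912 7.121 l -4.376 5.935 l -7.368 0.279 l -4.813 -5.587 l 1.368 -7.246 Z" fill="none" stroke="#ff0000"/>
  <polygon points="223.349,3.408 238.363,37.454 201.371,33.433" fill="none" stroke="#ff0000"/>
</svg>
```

1 u = 1 mm; y_m = 232.302 − y.

[1] `<path>` regular polygon, #ff0000→cut S703 F941: (259.449,181.880) → (266.208,178.934) → (268.120,171.813) → (263.744,165.878) → (256.376,165.599) → (251.563,171.186) → (252.931,178.432) → (259.449,181.880) (closed)

[2] `<polygon>` regular polygon, #ff0000→cut S703 F941: (223.349,228.894) → (238.363,194.848) → (201.371,198.869) → (223.349,228.894) (closed)

G21
G90
G00 X259.449 Y181.880
M3 S703
G1 X266.208 Y178.934 F941
G1 X268.120 Y171.813
G1 X263.744 Y165.878
G1 X256.376 Y165.599
G1 X251.563 Y171.186
G1 X252.931 Y178.432
G1 X259.449 Y181.880
G00 X223.349 Y228.894
M3 S703
G1 X238.363 Y194.848 F941
G1 X201.371 Y198.869
G1 X223.349 Y228.894
M5
G00 X0.000 Y0.000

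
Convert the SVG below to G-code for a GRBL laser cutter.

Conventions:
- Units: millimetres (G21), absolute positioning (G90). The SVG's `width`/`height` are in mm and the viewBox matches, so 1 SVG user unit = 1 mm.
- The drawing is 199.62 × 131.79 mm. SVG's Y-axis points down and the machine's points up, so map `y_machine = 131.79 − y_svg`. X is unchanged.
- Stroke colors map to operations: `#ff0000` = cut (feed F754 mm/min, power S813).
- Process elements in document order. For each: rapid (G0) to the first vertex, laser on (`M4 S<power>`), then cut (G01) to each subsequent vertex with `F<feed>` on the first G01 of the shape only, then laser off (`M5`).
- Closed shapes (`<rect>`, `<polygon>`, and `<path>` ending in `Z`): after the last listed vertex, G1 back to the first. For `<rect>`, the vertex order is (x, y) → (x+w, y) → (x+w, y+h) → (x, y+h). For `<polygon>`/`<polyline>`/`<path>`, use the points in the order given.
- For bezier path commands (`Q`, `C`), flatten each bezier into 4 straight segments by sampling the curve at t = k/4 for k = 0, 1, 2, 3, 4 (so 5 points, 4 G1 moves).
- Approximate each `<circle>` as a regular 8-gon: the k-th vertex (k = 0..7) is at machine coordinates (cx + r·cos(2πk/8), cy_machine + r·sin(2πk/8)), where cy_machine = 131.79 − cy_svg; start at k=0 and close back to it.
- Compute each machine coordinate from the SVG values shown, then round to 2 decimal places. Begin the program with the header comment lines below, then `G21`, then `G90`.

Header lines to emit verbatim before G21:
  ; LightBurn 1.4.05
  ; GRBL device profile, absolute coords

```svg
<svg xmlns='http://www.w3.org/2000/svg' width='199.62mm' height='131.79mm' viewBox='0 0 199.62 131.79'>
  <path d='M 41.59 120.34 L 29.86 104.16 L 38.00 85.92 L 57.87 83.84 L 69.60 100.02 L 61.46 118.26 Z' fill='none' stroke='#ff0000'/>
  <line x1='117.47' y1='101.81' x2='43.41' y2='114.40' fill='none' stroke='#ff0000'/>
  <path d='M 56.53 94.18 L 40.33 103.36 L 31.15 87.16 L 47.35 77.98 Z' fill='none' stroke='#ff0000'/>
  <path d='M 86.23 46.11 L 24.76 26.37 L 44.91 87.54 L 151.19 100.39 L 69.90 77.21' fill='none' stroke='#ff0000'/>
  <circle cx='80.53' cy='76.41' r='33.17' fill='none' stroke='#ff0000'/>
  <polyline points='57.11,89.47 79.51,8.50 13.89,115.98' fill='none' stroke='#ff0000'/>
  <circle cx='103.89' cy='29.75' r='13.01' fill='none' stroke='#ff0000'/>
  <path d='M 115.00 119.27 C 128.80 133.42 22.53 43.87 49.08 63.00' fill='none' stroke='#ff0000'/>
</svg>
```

; LightBurn 1.4.05
; GRBL device profile, absolute coords
G21
G90
G0 X41.59 Y11.45
M4 S813
G01 X29.86 Y27.63 F754
G01 X38.00 Y45.87
G01 X57.87 Y47.95
G01 X69.60 Y31.77
G01 X61.46 Y13.53
G01 X41.59 Y11.45
M5
G0 X117.47 Y29.98
M4 S813
G01 X43.41 Y17.39 F754
M5
G0 X56.53 Y37.61
M4 S813
G01 X40.33 Y28.43 F754
G01 X31.15 Y44.63
G01 X47.35 Y53.81
G01 X56.53 Y37.61
M5
G0 X86.23 Y85.68
M4 S813
G01 X24.76 Y105.42 F754
G01 X44.91 Y44.25
G01 X151.19 Y31.40
G01 X69.90 Y54.58
M5
G0 X113.70 Y55.38
M4 S813
G01 X103.98 Y78.83 F754
G01 X80.53 Y88.55
G01 X57.08 Y78.83
G01 X47.36 Y55.38
G01 X57.08 Y31.93
G01 X80.53 Y22.21
G01 X103.98 Y31.93
G01 X113.70 Y55.38
M5
G0 X57.11 Y42.32
M4 S813
G01 X79.51 Y123.29 F754
G01 X13.89 Y15.81
M5
G0 X116.90 Y102.04
M4 S813
G01 X113.09 Y111.24 F754
G01 X103.89 Y115.05
G01 X94.69 Y111.24
G01 X90.88 Y102.04
G01 X94.69 Y92.84
G01 X103.89 Y89.03
G01 X113.09 Y92.84
G01 X116.90 Y102.04
M5
G0 X115.00 Y12.52
M4 S813
G01 X106.79 Y18.03 F754
G01 X77.26 Y42.52
G01 X50.12 Y66.08
G01 X49.08 Y68.79
M5

Since the viewBox matches the mm dimensions, user units are millimetres directly. The only transform is the Y-flip y_m = 131.79 − y_svg.

Shape 1 is a regular polygon drawn with `<path>`. Its stroke #ff0000 means cut at S813, F754. After flipping Y the toolpath is (41.59,11.45) → (29.86,27.63) → (38.00,45.87) → (57.87,47.95) → (69.60,31.77) → (61.46,13.53) → (41.59,11.45), returning to the start.

Shape 2 is a line segment drawn with `<line>`. Its stroke #ff0000 means cut at S813, F754. After flipping Y the toolpath is (117.47,29.98) → (43.41,17.39).

Shape 3 is a regular polygon drawn with `<path>`. Its stroke #ff0000 means cut at S813, F754. After flipping Y the toolpath is (56.53,37.61) → (40.33,28.43) → (31.15,44.63) → (47.35,53.81) → (56.53,37.61), returning to the start.

Shape 4 is a open polyline drawn with `<path>`. Its stroke #ff0000 means cut at S813, F754. After flipping Y the toolpath is (86.23,85.68) → (24.76,105.42) → (44.91,44.25) → (151.19,31.40) → (69.90,54.58).

Shape 5 is a circle drawn with `<circle>`. Its stroke #ff0000 means cut at S813, F754. After flipping Y the toolpath is (113.70,55.38) → (103.98,78.83) → (80.53,88.55) → (57.08,78.83) → (47.36,55.38) → (57.08,31.93) → (80.53,22.21) → (103.98,31.93) → (113.70,55.38), returning to the start.

Shape 6 is a open polyline drawn with `<polyline>`. Its stroke #ff0000 means cut at S813, F754. After flipping Y the toolpath is (57.11,42.32) → (79.51,123.29) → (13.89,15.81).

Shape 7 is a circle drawn with `<circle>`. Its stroke #ff0000 means cut at S813, F754. After flipping Y the toolpath is (116.90,102.04) → (113.09,111.24) → (103.89,115.05) → (94.69,111.24) → (90.88,102.04) → (94.69,92.84) → (103.89,89.03) → (113.09,92.84) → (116.90,102.04), returning to the start.

Shape 8 is a cubic bezier drawn with `<path>`. Its stroke #ff0000 means cut at S813, F754. After flipping Y the toolpath is (115.00,12.52) → (106.79,18.03) → (77.26,42.52) → (50.12,66.08) → (49.08,68.79).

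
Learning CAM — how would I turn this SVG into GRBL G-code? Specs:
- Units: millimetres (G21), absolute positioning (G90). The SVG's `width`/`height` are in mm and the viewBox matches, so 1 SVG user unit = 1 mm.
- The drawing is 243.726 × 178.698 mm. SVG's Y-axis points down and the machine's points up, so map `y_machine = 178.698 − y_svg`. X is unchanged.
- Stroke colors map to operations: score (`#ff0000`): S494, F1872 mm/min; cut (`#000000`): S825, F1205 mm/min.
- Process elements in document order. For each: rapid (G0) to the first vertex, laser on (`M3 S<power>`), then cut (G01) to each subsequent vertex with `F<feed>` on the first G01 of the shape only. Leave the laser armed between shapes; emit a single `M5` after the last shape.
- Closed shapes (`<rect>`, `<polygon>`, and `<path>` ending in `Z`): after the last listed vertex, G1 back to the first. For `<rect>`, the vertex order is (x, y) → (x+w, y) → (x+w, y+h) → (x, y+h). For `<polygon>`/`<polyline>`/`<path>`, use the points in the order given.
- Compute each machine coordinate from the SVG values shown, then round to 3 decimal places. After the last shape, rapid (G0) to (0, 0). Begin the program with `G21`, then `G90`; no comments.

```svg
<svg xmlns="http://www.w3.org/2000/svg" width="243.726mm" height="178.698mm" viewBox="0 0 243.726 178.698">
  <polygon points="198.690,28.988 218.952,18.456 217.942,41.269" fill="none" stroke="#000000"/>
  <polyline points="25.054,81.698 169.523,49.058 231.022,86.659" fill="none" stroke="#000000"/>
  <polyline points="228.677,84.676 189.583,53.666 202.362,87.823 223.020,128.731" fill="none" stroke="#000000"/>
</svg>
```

1 u = 1 mm; y_m = 178.698 − y.

[1] `<polygon>` regular polygon, #000000→cut S825 F1205: (198.690,149.710) → (218.952,160.242) → (217.942,137.429) → (198.690,149.710) (closed)

[2] `<polyline>` open polyline, #000000→cut S825 F1205: (25.054,97.000) → (169.523,129.640) → (231.022,92.039)

[3] `<polyline>` open polyline, #000000→cut S825 F1205: (228.677,94.022) → (189.583,125.032) → (202.362,90.875) → (223.020,49.967)

G21
G90
G0 X198.690 Y149.710
M3 S825
G01 X218.952 Y160.242 F1205
G01 X217.942 Y137.429
G01 X198.690 Y149.710
G0 X25.054 Y97.000
M3 S825
G01 X169.523 Y129.640 F1205
G01 X231.022 Y92.039
G0 X228.677 Y94.022
M3 S825
G01 X189.583 Y125.032 F1205
G01 X202.362 Y90.875
G01 X223.020 Y49.967
M5
G0 X0.000 Y0.000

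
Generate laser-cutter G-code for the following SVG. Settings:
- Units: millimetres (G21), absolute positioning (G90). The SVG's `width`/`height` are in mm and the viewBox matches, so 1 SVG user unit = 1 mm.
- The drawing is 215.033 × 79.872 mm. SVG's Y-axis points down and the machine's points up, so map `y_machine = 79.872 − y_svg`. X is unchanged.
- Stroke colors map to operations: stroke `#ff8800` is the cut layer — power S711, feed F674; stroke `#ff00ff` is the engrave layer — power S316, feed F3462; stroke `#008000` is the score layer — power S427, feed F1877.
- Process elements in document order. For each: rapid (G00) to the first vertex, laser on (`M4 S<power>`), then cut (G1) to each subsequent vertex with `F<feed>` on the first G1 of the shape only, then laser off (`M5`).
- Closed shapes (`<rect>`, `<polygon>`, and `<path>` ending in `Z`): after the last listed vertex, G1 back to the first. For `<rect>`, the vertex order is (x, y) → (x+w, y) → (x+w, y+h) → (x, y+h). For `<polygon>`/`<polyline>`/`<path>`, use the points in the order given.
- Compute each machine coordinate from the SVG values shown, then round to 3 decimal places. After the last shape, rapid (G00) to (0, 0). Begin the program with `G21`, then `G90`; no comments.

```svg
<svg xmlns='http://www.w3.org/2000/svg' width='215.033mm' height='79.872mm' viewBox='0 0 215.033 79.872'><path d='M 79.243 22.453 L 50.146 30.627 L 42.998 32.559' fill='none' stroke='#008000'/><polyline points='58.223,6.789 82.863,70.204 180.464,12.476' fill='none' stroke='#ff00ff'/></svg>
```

G21
G90
G00 X79.243 Y57.419
M4 S427
G1 X50.146 Y49.245 F1877
G1 X42.998 Y47.313
M5
G00 X58.223 Y73.083
M4 S316
G1 X82.863 Y9.668 F3462
G1 X180.464 Y67.396
M5
G00 X0.000 Y0.000

Since the viewBox matches the mm dimensions, user units are millimetres directly. The only transform is the Y-flip y_m = 79.872 − y_svg.

Shape 1 is a open polyline drawn with `<path>`. Its stroke #008000 means score at S427, F1877. After flipping Y the toolpath is (79.243,57.419) → (50.146,49.245) → (42.998,47.313).

Shape 2 is a open polyline drawn with `<polyline>`. Its stroke #ff00ff means engrave at S316, F3462. After flipping Y the toolpath is (58.223,73.083) → (82.863,9.668) → (180.464,67.396).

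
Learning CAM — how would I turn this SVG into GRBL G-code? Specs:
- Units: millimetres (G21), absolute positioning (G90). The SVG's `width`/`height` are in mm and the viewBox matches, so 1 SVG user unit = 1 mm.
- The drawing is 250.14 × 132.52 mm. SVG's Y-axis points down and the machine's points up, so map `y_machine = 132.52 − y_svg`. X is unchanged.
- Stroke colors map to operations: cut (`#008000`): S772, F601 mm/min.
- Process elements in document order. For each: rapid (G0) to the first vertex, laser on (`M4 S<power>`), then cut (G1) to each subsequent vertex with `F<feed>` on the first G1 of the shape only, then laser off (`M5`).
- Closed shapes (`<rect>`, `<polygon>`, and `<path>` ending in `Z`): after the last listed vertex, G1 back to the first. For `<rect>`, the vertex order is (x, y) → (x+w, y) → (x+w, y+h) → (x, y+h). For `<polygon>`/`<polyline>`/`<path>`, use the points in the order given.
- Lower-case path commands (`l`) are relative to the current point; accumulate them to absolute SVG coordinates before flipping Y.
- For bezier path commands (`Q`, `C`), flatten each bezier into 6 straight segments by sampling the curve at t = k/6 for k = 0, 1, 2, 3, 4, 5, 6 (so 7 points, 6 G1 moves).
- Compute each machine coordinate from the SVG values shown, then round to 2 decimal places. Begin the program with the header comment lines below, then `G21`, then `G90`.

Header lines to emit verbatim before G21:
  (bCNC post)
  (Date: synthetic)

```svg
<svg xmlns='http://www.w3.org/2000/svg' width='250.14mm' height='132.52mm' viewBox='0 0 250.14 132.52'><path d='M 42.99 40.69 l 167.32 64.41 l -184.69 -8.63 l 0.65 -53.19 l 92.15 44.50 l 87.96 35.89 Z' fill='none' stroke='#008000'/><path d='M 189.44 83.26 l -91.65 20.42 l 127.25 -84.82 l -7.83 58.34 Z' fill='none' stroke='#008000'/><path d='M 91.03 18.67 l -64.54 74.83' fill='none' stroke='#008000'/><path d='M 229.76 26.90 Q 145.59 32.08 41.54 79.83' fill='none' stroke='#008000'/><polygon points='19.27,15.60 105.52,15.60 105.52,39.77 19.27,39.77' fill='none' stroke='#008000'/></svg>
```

(bCNC post)
(Date: synthetic)
G21
G90
G0 X42.99 Y91.83
M4 S772
G1 X210.31 Y27.42 F601
G1 X25.62 Y36.05
G1 X26.27 Y89.24
G1 X118.42 Y44.74
G1 X206.38 Y8.85
G1 X42.99 Y91.83
M5
G0 X189.44 Y49.26
M4 S772
G1 X97.79 Y28.84 F601
G1 X225.04 Y113.66
G1 X217.21 Y55.32
G1 X189.44 Y49.26
M5
G0 X91.03 Y113.85
M4 S772
G1 X26.49 Y39.02 F601
M5
G0 X229.76 Y105.62
M4 S772
G1 X201.15 Y102.71 F601
G1 X171.44 Y97.44
G1 X140.62 Y89.80
G1 X108.70 Y79.79
G1 X75.67 Y67.42
G1 X41.54 Y52.69
M5
G0 X19.27 Y116.92
M4 S772
G1 X105.52 Y116.92 F601
G1 X105.52 Y92.75
G1 X19.27 Y92.75
G1 X19.27 Y116.92
M5

1 u = 1 mm; y_m = 132.52 − y.

[1] `<path>` closed polygon, #008000→cut S772 F601: (42.99,91.83) → (210.31,27.42) → (25.62,36.05) → (26.27,89.24) → (118.42,44.74) → (206.38,8.85) → (42.99,91.83) (closed)

[2] `<path>` closed polygon, #008000→cut S772 F601: (189.44,49.26) → (97.79,28.84) → (225.04,113.66) → (217.21,55.32) → (189.44,49.26) (closed)

[3] `<path>` line segment, #008000→cut S772 F601: (91.03,113.85) → (26.49,39.02)

[4] `<path>` quadratic bezier, #008000→cut S772 F601: (229.76,105.62) → (201.15,102.71) → (171.44,97.44) → (140.62,89.80) → (108.70,79.79) → (75.67,67.42) → (41.54,52.69)

[5] `<polygon>` rectangle, #008000→cut S772 F601: (19.27,116.92) → (105.52,116.92) → (105.52,92.75) → (19.27,92.75) → (19.27,116.92) (closed)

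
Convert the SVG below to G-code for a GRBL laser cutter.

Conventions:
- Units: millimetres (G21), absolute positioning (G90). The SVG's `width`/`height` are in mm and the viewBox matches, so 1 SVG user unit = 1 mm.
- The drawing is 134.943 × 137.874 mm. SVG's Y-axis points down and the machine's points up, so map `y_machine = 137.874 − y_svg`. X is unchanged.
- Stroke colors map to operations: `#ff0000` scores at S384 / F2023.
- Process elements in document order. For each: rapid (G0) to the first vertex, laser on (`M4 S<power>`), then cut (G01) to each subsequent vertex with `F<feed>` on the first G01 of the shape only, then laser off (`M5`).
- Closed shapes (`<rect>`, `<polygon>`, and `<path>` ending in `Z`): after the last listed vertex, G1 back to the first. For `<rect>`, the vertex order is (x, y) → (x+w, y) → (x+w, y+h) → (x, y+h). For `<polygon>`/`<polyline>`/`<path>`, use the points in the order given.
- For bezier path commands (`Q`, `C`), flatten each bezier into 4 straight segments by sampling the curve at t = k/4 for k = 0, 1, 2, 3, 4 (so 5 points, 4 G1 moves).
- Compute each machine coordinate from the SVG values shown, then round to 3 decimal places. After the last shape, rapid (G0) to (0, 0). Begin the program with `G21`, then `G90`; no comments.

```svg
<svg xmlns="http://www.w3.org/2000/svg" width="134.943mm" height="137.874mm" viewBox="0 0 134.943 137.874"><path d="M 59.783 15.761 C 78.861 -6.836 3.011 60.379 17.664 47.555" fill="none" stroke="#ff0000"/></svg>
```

G21
G90
G0 X59.783 Y122.113
M4 S384
G01 X59.190 Y124.875 F2023
G01 X40.383 Y109.881
G01 X20.746 Y93.054
G01 X17.664 Y90.319
M5
G0 X0.000 Y0.000

viewBox `0 0 134.943 137.874` with mm width/height → 1 unit = 1 mm. Flip: y_m = 137.874 − y_svg.

**Shape 1** — `<path>` cubic bezier, stroke `#ff0000` → score (S384, F2023). Control points (SVG): P0=(59.783,15.761), P1=(78.861,-6.836), P2=(3.011,60.379), P3=(17.664,47.555); sampled at t=k/4. Machine vertices: (59.783,122.113) → (59.190,124.875) → (40.383,109.881) → (20.746,93.054) → (17.664,90.319). Open path.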